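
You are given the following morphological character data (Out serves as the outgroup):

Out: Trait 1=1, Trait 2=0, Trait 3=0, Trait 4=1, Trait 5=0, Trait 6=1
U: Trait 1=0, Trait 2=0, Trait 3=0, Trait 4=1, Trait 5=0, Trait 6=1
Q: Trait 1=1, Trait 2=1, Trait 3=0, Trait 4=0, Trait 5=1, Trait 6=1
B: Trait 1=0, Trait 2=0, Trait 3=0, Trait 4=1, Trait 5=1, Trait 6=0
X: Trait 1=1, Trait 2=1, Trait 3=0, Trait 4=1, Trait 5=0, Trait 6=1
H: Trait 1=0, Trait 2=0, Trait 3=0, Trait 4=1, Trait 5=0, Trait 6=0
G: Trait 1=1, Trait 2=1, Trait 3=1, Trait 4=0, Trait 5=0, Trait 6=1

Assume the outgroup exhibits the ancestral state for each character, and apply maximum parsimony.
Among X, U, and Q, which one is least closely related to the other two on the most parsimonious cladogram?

U

Character polarity is set by the outgroup: the derived state is whichever differs from the outgroup's state, so for Trait 1, Trait 4, Trait 6 the derived state is '0', and for the remaining characters it is '1'.
Trait 1 (derived state '0') is shared by B, H, and U — a synapomorphy uniting that clade.
Trait 2 (derived state '1') is shared by G, Q, and X — a synapomorphy uniting that clade.
Trait 3: derived state '1' in G only — an autapomorphy, so it tells us nothing about relationships among taxa.
Trait 4 (derived state '0') is shared by G and Q — a synapomorphy uniting that clade.
Trait 5 groups B and Q, which is incompatible with the clades supported by the remaining characters; treating it as convergent (homoplasy) costs fewer steps than any alternative tree.
Trait 6: derived state '0' in B and H only — synapomorphy for {B, H}.
Most parsimonious ingroup topology: ((U,(B,H)),((Q,G),X)).
Q and X share a more recent common ancestor with each other than either does with U, so U is the least closely related of the three.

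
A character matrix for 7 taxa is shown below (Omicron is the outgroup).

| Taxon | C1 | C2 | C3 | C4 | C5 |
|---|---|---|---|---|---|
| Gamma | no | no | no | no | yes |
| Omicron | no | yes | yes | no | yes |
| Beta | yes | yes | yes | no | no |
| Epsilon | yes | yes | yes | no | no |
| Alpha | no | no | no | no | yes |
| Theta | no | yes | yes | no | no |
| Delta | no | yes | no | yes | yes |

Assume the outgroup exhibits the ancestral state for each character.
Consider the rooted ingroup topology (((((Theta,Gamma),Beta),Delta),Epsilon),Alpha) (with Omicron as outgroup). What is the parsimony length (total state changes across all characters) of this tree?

Map each character onto (((((Theta,Gamma),Beta),Delta),Epsilon),Alpha) (rooted by Omicron) and count the minimum state changes it requires (Fitch parsimony):
C1: 2; C2: 2; C3: 3; C4: 1; C5: 3.
Total tree length = 11.

11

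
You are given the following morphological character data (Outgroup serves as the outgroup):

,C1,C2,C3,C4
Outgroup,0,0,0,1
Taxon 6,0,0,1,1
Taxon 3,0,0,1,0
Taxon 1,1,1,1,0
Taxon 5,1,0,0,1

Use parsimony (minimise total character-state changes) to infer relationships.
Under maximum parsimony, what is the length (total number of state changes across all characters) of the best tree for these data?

5

Character polarity is set by the outgroup: the derived state is whichever differs from the outgroup's state, so for C4 the derived state is '0', and for the remaining characters it is '1'.
C1 groups Taxon 1 and Taxon 5, which is incompatible with the clades supported by the remaining characters; treating it as convergent (homoplasy) costs fewer steps than any alternative tree.
C2: derived state '1' in Taxon 1 only — an autapomorphy, so it tells us nothing about relationships among taxa.
C3 (derived state '1') is shared by Taxon 1, Taxon 3, and Taxon 6 — a synapomorphy uniting that clade.
C4 (derived state '0') is shared by Taxon 1 and Taxon 3 — a synapomorphy uniting that clade.
Most parsimonious ingroup topology: ((Taxon 6,(Taxon 3,Taxon 1)),Taxon 5).
Changes per character on this tree: C1: 2; C2: 1; C3: 1; C4: 1.
Total = 5.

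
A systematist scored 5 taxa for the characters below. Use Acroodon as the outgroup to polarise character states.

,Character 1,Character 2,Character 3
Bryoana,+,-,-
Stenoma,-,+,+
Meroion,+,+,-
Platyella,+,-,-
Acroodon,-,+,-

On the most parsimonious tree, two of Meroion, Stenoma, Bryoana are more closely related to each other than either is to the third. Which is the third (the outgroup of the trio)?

Stenoma

Character polarity is set by the outgroup: the derived state is whichever differs from the outgroup's state, so for Character 2 the derived state is '-', and for the remaining characters it is '+'.
Only Bryoana, Meroion, and Platyella show the derived state '+' for Character 1, supporting them as a clade.
Character 2 (derived state '-') is shared by Bryoana and Platyella — a synapomorphy uniting that clade.
Character 3: derived state '+' in Stenoma only — an autapomorphy, so it tells us nothing about relationships among taxa.
Most parsimonious ingroup topology: (Stenoma,((Platyella,Bryoana),Meroion)).
Bryoana and Meroion share a more recent common ancestor with each other than either does with Stenoma, so Stenoma is the least closely related of the three.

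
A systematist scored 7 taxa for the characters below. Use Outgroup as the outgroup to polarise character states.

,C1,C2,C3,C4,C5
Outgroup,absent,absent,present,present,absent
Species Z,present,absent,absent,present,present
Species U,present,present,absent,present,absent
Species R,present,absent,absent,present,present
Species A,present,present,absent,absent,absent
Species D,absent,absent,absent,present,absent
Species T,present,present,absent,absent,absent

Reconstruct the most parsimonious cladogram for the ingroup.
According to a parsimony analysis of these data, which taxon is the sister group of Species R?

Species Z

Character polarity is set by the outgroup: the derived state is whichever differs from the outgroup's state, so for C3, C4 the derived state is 'absent', and for the remaining characters it is 'present'.
C1: derived state 'present' in Species A, Species R, Species T, Species U, and Species Z only — synapomorphy for {Species A, Species R, Species T, Species U, Species Z}.
C2: derived state 'present' in Species A, Species T, and Species U only — synapomorphy for {Species A, Species T, Species U}.
All ingroup taxa share the derived state 'absent' for C3; it defines the ingroup but does not resolve relationships within it.
Only Species A and Species T show the derived state 'absent' for C4, supporting them as a clade.
C5 (derived state 'present') is shared by Species R and Species Z — a synapomorphy uniting that clade.
Most parsimonious ingroup topology: (((Species Z,Species R),(Species U,(Species A,Species T))),Species D).
Species R and Species Z form a cherry on this tree, so they are sister taxa.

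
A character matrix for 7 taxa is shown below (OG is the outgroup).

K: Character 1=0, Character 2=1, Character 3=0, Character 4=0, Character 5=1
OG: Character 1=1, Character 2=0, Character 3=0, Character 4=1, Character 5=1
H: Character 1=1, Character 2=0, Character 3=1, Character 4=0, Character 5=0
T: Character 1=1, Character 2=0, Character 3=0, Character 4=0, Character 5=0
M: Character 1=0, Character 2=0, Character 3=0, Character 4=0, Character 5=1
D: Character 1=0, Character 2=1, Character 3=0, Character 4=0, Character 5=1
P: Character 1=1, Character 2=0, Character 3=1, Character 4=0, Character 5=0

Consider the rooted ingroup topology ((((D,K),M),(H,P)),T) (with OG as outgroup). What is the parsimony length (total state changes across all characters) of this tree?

Map each character onto ((((D,K),M),(H,P)),T) (rooted by OG) and count the minimum state changes it requires (Fitch parsimony):
Character 1: 1; Character 2: 1; Character 3: 1; Character 4: 1; Character 5: 2.
Total tree length = 6.

6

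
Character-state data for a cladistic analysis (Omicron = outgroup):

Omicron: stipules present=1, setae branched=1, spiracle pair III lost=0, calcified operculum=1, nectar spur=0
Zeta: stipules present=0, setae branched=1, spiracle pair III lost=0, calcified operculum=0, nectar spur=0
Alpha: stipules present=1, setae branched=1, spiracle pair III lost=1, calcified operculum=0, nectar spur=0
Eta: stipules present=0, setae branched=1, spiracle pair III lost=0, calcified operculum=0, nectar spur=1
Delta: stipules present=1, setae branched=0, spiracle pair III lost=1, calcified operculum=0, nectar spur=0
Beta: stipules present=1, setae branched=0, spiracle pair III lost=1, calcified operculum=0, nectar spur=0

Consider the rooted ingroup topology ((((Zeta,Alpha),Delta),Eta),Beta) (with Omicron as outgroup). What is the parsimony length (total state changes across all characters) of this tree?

9

Map each character onto ((((Zeta,Alpha),Delta),Eta),Beta) (rooted by Omicron) and count the minimum state changes it requires (Fitch parsimony):
stipules present: 2; setae branched: 2; spiracle pair III lost: 3; calcified operculum: 1; nectar spur: 1.
Total tree length = 9.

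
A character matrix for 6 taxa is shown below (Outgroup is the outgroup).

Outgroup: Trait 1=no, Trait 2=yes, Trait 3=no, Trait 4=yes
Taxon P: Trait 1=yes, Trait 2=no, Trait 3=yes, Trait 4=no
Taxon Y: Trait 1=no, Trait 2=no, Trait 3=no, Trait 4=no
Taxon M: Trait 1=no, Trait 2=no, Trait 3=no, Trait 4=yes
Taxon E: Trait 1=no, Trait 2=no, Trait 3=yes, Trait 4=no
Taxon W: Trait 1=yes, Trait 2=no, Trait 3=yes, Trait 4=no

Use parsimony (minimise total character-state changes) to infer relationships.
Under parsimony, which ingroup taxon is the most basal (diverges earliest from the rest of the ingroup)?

Character polarity is set by the outgroup: the derived state is whichever differs from the outgroup's state, so for Trait 2, Trait 4 the derived state is 'no', and for the remaining characters it is 'yes'.
Only Taxon P and Taxon W show the derived state 'yes' for Trait 1, supporting them as a clade.
All ingroup taxa share the derived state 'no' for Trait 2; it defines the ingroup but does not resolve relationships within it.
Only Taxon E, Taxon P, and Taxon W show the derived state 'yes' for Trait 3, supporting them as a clade.
Only Taxon E, Taxon P, Taxon W, and Taxon Y show the derived state 'no' for Trait 4, supporting them as a clade.
Most parsimonious ingroup topology: ((((Taxon P,Taxon W),Taxon E),Taxon Y),Taxon M).
Taxon M is sister to the clade containing all other ingroup taxa, so it is the earliest-diverging (most basal) ingroup lineage.

Taxon M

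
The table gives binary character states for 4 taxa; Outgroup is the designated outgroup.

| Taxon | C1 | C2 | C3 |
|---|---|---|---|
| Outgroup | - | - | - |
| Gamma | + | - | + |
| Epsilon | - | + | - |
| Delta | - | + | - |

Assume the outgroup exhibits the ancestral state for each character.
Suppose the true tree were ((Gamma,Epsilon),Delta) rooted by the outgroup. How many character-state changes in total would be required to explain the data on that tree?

Map each character onto ((Gamma,Epsilon),Delta) (rooted by Outgroup) and count the minimum state changes it requires (Fitch parsimony):
C1: 1; C2: 2; C3: 1.
Total tree length = 4.

4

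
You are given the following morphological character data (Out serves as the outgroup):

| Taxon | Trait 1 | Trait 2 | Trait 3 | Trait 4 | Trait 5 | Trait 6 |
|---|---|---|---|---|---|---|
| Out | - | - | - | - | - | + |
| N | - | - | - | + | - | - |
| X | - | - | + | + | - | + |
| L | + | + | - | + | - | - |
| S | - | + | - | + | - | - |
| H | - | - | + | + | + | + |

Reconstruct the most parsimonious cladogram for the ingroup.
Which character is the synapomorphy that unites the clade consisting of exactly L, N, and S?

Trait 6

Character polarity is set by the outgroup: the derived state is whichever differs from the outgroup's state, so for Trait 6 the derived state is '-', and for the remaining characters it is '+'.
Trait 1 (derived state '+') is unique to L (autapomorphy; uninformative for grouping).
Trait 2 (derived state '+') is shared by L and S — a synapomorphy uniting that clade.
Trait 3: derived state '+' in H and X only — synapomorphy for {H, X}.
All ingroup taxa share the derived state '+' for Trait 4; it defines the ingroup but does not resolve relationships within it.
Trait 5 (derived state '+') is unique to H (autapomorphy; uninformative for grouping).
Only L, N, and S show the derived state '-' for Trait 6, supporting them as a clade.
Most parsimonious ingroup topology: ((N,(L,S)),(X,H)).
The clade {L, N, S} is supported by Trait 6: its derived state '-' occurs in exactly those taxa and in no other taxon (including the outgroup).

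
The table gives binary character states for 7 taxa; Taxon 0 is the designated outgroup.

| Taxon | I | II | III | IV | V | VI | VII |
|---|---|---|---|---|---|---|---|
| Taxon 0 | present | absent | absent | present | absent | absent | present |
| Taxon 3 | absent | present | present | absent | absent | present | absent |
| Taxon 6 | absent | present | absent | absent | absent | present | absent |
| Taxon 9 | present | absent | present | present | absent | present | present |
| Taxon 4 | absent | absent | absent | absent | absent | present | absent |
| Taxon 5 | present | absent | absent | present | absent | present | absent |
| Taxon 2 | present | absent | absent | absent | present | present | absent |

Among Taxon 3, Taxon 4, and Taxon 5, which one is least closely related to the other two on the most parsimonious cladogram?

Character polarity is set by the outgroup: the derived state is whichever differs from the outgroup's state, so for I, IV, VII the derived state is 'absent', and for the remaining characters it is 'present'.
I (derived state 'absent') is shared by Taxon 3, Taxon 4, and Taxon 6 — a synapomorphy uniting that clade.
II (derived state 'present') is shared by Taxon 3 and Taxon 6 — a synapomorphy uniting that clade.
III groups Taxon 3 and Taxon 9, which is incompatible with the clades supported by the remaining characters; treating it as convergent (homoplasy) costs fewer steps than any alternative tree.
Only Taxon 2, Taxon 3, Taxon 4, and Taxon 6 show the derived state 'absent' for IV, supporting them as a clade.
V (derived state 'present') is unique to Taxon 2 (autapomorphy; uninformative for grouping).
All ingroup taxa share the derived state 'present' for VI; it defines the ingroup but does not resolve relationships within it.
VII: derived state 'absent' in Taxon 2, Taxon 3, Taxon 4, Taxon 5, and Taxon 6 only — synapomorphy for {Taxon 2, Taxon 3, Taxon 4, Taxon 5, Taxon 6}.
Most parsimonious ingroup topology: (((((Taxon 3,Taxon 6),Taxon 4),Taxon 2),Taxon 5),Taxon 9).
Taxon 3 and Taxon 4 share a more recent common ancestor with each other than either does with Taxon 5, so Taxon 5 is the least closely related of the three.

Taxon 5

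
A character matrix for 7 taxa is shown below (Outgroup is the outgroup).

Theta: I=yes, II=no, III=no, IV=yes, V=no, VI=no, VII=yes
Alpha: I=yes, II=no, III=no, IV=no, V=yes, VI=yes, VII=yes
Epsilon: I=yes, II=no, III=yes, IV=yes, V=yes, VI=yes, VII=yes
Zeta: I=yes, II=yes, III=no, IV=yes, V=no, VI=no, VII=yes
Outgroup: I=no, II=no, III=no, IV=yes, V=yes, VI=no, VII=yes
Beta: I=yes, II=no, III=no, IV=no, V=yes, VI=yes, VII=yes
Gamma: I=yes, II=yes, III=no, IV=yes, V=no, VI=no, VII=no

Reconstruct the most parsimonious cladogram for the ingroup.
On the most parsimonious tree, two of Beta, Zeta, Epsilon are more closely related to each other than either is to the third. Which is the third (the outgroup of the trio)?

Zeta

Character polarity is set by the outgroup: the derived state is whichever differs from the outgroup's state, so for IV, V, VII the derived state is 'no', and for the remaining characters it is 'yes'.
I (derived state 'yes') is shared by all ingroup taxa — unites the whole ingroup.
Only Gamma and Zeta show the derived state 'yes' for II, supporting them as a clade.
III (derived state 'yes') is unique to Epsilon (autapomorphy; uninformative for grouping).
IV (derived state 'no') is shared by Alpha and Beta — a synapomorphy uniting that clade.
Only Gamma, Theta, and Zeta show the derived state 'no' for V, supporting them as a clade.
VI (derived state 'yes') is shared by Alpha, Beta, and Epsilon — a synapomorphy uniting that clade.
VII: derived state 'no' in Gamma only — an autapomorphy, so it tells us nothing about relationships among taxa.
Most parsimonious ingroup topology: (((Zeta,Gamma),Theta),((Alpha,Beta),Epsilon)).
Beta and Epsilon share a more recent common ancestor with each other than either does with Zeta, so Zeta is the least closely related of the three.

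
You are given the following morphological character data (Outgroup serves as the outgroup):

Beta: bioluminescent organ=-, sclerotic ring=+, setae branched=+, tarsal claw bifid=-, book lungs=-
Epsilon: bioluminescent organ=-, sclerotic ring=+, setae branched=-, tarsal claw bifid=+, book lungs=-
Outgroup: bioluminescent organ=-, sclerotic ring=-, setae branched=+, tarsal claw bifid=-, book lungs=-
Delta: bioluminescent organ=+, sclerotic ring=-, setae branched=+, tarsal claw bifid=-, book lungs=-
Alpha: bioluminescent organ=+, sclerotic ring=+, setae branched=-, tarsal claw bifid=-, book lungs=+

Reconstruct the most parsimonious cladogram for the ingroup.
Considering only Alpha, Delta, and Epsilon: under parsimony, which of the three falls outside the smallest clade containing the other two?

Character polarity is set by the outgroup: the derived state is whichever differs from the outgroup's state, so for setae branched the derived state is '-', and for the remaining characters it is '+'.
bioluminescent organ (state '+') occurs in Alpha and Delta but conflicts with the nesting implied by the other characters — most parsimoniously interpreted as homoplasy.
sclerotic ring (derived state '+') is shared by Alpha, Beta, and Epsilon — a synapomorphy uniting that clade.
setae branched (derived state '-') is shared by Alpha and Epsilon — a synapomorphy uniting that clade.
tarsal claw bifid (derived state '+') is unique to Epsilon (autapomorphy; uninformative for grouping).
book lungs (derived state '+') is unique to Alpha (autapomorphy; uninformative for grouping).
Most parsimonious ingroup topology: ((Beta,(Epsilon,Alpha)),Delta).
Alpha and Epsilon share a more recent common ancestor with each other than either does with Delta, so Delta is the least closely related of the three.

Delta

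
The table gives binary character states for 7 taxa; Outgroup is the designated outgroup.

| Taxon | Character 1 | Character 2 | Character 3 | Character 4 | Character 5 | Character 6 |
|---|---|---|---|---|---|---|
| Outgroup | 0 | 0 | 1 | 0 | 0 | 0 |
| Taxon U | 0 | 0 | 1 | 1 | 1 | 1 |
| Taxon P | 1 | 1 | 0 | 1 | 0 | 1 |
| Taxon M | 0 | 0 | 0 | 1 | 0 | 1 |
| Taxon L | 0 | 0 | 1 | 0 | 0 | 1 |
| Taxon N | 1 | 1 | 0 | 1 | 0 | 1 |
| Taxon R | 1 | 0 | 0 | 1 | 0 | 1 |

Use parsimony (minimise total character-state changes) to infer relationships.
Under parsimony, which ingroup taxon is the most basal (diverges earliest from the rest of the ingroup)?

Character polarity is set by the outgroup: the derived state is whichever differs from the outgroup's state, so for Character 3 the derived state is '0', and for the remaining characters it is '1'.
Character 1 (derived state '1') is shared by Taxon N, Taxon P, and Taxon R — a synapomorphy uniting that clade.
Character 2: derived state '1' in Taxon N and Taxon P only — synapomorphy for {Taxon N, Taxon P}.
Character 3 (derived state '0') is shared by Taxon M, Taxon N, Taxon P, and Taxon R — a synapomorphy uniting that clade.
Character 4 (derived state '1') is shared by Taxon M, Taxon N, Taxon P, Taxon R, and Taxon U — a synapomorphy uniting that clade.
Character 5 (derived state '1') is unique to Taxon U (autapomorphy; uninformative for grouping).
Character 6 (derived state '1') is shared by all ingroup taxa — unites the whole ingroup.
Most parsimonious ingroup topology: ((Taxon U,(((Taxon P,Taxon N),Taxon R),Taxon M)),Taxon L).
Taxon L is sister to the clade containing all other ingroup taxa, so it is the earliest-diverging (most basal) ingroup lineage.

Taxon L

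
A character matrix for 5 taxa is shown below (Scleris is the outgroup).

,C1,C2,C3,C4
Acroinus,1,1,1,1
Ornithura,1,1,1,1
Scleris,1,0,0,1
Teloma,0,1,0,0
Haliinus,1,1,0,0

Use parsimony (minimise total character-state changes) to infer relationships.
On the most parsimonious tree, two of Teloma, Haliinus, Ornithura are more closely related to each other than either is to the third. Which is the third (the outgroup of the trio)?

Ornithura

Character polarity is set by the outgroup: the derived state is whichever differs from the outgroup's state, so for C1, C4 the derived state is '0', and for the remaining characters it is '1'.
C1 (derived state '0') is unique to Teloma (autapomorphy; uninformative for grouping).
C2 (derived state '1') is shared by all ingroup taxa — unites the whole ingroup.
C3: derived state '1' in Acroinus and Ornithura only — synapomorphy for {Acroinus, Ornithura}.
C4 (derived state '0') is shared by Haliinus and Teloma — a synapomorphy uniting that clade.
Most parsimonious ingroup topology: ((Teloma,Haliinus),(Ornithura,Acroinus)).
Teloma and Haliinus share a more recent common ancestor with each other than either does with Ornithura, so Ornithura is the least closely related of the three.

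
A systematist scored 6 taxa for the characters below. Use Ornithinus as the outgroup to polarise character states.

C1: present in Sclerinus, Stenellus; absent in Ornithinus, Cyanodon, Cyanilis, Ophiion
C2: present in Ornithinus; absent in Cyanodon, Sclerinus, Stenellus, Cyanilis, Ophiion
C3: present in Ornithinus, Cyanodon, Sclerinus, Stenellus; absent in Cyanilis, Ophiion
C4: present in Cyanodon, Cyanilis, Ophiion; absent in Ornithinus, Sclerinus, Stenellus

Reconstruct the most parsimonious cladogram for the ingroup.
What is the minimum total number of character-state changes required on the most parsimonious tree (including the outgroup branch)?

Character polarity is set by the outgroup: the derived state is whichever differs from the outgroup's state, so for C2, C3 the derived state is 'absent', and for the remaining characters it is 'present'.
C1: derived state 'present' in Sclerinus and Stenellus only — synapomorphy for {Sclerinus, Stenellus}.
C2 (derived state 'absent') is shared by all ingroup taxa — unites the whole ingroup.
C3 (derived state 'absent') is shared by Cyanilis and Ophiion — a synapomorphy uniting that clade.
Only Cyanilis, Cyanodon, and Ophiion show the derived state 'present' for C4, supporting them as a clade.
Most parsimonious ingroup topology: ((Cyanodon,(Cyanilis,Ophiion)),(Sclerinus,Stenellus)).
Changes per character on this tree: C1: 1; C2: 1; C3: 1; C4: 1.
Total = 4.

4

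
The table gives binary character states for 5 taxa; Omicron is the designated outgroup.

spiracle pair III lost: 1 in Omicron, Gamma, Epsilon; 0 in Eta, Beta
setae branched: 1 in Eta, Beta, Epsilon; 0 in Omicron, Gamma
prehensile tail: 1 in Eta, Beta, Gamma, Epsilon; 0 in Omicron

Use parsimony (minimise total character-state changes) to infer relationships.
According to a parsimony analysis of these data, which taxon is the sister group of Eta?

Character polarity is set by the outgroup: the derived state is whichever differs from the outgroup's state, so for spiracle pair III lost the derived state is '0', and for the remaining characters it is '1'.
spiracle pair III lost (derived state '0') is shared by Beta and Eta — a synapomorphy uniting that clade.
setae branched (derived state '1') is shared by Beta, Epsilon, and Eta — a synapomorphy uniting that clade.
All ingroup taxa share the derived state '1' for prehensile tail; it defines the ingroup but does not resolve relationships within it.
Most parsimonious ingroup topology: (((Eta,Beta),Epsilon),Gamma).
Eta and Beta form a cherry on this tree, so they are sister taxa.

Beta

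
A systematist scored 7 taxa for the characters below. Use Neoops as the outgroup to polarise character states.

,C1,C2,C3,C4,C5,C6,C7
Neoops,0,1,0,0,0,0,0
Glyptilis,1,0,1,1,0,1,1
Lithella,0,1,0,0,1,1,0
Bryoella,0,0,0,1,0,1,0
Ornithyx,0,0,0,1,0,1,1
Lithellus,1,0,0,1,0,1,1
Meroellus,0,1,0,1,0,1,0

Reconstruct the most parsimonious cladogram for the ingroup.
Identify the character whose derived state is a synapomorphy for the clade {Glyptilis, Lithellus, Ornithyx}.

Character polarity is set by the outgroup: the derived state is whichever differs from the outgroup's state, so for C2 the derived state is '0', and for the remaining characters it is '1'.
Only Glyptilis and Lithellus show the derived state '1' for C1, supporting them as a clade.
C2 (derived state '0') is shared by Bryoella, Glyptilis, Lithellus, and Ornithyx — a synapomorphy uniting that clade.
C3 (derived state '1') is unique to Glyptilis (autapomorphy; uninformative for grouping).
Only Bryoella, Glyptilis, Lithellus, Meroellus, and Ornithyx show the derived state '1' for C4, supporting them as a clade.
C5: derived state '1' in Lithella only — an autapomorphy, so it tells us nothing about relationships among taxa.
C6 (derived state '1') is shared by all ingroup taxa — unites the whole ingroup.
Only Glyptilis, Lithellus, and Ornithyx show the derived state '1' for C7, supporting them as a clade.
Most parsimonious ingroup topology: (((((Glyptilis,Lithellus),Ornithyx),Bryoella),Meroellus),Lithella).
The clade {Glyptilis, Lithellus, Ornithyx} is supported by C7: its derived state '1' occurs in exactly those taxa and in no other taxon (including the outgroup).

C7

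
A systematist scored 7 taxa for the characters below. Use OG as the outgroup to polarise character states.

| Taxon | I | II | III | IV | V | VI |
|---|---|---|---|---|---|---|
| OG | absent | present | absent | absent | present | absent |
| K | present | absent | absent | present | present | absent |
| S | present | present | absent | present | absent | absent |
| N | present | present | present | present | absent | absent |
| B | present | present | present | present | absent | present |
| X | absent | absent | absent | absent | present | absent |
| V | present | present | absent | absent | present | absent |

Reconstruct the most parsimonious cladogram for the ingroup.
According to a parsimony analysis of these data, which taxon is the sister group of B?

Character polarity is set by the outgroup: the derived state is whichever differs from the outgroup's state, so for II, V the derived state is 'absent', and for the remaining characters it is 'present'.
I: derived state 'present' in B, K, N, S, and V only — synapomorphy for {B, K, N, S, V}.
II groups K and X, which is incompatible with the clades supported by the remaining characters; treating it as convergent (homoplasy) costs fewer steps than any alternative tree.
III: derived state 'present' in B and N only — synapomorphy for {B, N}.
IV: derived state 'present' in B, K, N, and S only — synapomorphy for {B, K, N, S}.
V: derived state 'absent' in B, N, and S only — synapomorphy for {B, N, S}.
VI: derived state 'present' in B only — an autapomorphy, so it tells us nothing about relationships among taxa.
Most parsimonious ingroup topology: (((K,(S,(N,B))),V),X).
B and N form a cherry on this tree, so they are sister taxa.

N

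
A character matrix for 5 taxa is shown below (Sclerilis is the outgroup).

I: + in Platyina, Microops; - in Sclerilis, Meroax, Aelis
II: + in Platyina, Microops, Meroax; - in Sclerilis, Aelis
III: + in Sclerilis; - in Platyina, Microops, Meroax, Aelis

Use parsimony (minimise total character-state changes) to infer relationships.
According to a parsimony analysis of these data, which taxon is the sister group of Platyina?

Character polarity is set by the outgroup: the derived state is whichever differs from the outgroup's state, so for III the derived state is '-', and for the remaining characters it is '+'.
I: derived state '+' in Microops and Platyina only — synapomorphy for {Microops, Platyina}.
Only Meroax, Microops, and Platyina show the derived state '+' for II, supporting them as a clade.
All ingroup taxa share the derived state '-' for III; it defines the ingroup but does not resolve relationships within it.
Most parsimonious ingroup topology: (((Platyina,Microops),Meroax),Aelis).
Platyina and Microops form a cherry on this tree, so they are sister taxa.

Microops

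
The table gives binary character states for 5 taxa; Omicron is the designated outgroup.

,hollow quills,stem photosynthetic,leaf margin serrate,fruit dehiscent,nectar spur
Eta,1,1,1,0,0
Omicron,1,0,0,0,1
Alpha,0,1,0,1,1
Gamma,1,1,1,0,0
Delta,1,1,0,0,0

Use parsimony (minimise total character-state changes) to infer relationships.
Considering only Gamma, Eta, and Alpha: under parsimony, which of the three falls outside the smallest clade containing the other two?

Alpha

Character polarity is set by the outgroup: the derived state is whichever differs from the outgroup's state, so for hollow quills, nectar spur the derived state is '0', and for the remaining characters it is '1'.
hollow quills (derived state '0') is unique to Alpha (autapomorphy; uninformative for grouping).
stem photosynthetic (derived state '1') is shared by all ingroup taxa — unites the whole ingroup.
leaf margin serrate (derived state '1') is shared by Eta and Gamma — a synapomorphy uniting that clade.
fruit dehiscent (derived state '1') is unique to Alpha (autapomorphy; uninformative for grouping).
Only Delta, Eta, and Gamma show the derived state '0' for nectar spur, supporting them as a clade.
Most parsimonious ingroup topology: (((Eta,Gamma),Delta),Alpha).
Eta and Gamma share a more recent common ancestor with each other than either does with Alpha, so Alpha is the least closely related of the three.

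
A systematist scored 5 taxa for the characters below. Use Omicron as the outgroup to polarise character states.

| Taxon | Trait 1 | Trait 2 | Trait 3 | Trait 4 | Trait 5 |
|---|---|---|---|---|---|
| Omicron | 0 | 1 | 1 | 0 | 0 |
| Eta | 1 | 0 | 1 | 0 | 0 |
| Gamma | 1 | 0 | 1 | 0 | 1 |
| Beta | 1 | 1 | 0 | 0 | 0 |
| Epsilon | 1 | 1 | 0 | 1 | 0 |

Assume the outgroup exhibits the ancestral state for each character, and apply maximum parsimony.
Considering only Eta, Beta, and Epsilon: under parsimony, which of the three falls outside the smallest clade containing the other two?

Character polarity is set by the outgroup: the derived state is whichever differs from the outgroup's state, so for Trait 2, Trait 3 the derived state is '0', and for the remaining characters it is '1'.
All ingroup taxa share the derived state '1' for Trait 1; it defines the ingroup but does not resolve relationships within it.
Trait 2 (derived state '0') is shared by Eta and Gamma — a synapomorphy uniting that clade.
Trait 3: derived state '0' in Beta and Epsilon only — synapomorphy for {Beta, Epsilon}.
Trait 4 (derived state '1') is unique to Epsilon (autapomorphy; uninformative for grouping).
Trait 5 (derived state '1') is unique to Gamma (autapomorphy; uninformative for grouping).
Most parsimonious ingroup topology: ((Eta,Gamma),(Beta,Epsilon)).
Epsilon and Beta share a more recent common ancestor with each other than either does with Eta, so Eta is the least closely related of the three.

Eta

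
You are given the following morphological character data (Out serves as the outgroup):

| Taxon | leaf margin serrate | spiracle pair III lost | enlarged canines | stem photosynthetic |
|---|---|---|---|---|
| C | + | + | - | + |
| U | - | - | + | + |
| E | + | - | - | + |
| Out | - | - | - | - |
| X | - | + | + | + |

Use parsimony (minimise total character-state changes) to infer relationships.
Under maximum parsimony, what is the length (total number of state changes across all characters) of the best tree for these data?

The outgroup has state '-' for every character, so '+' is the derived state throughout.
Only C and E show the derived state '+' for leaf margin serrate, supporting them as a clade.
spiracle pair III lost (state '+') occurs in C and X but conflicts with the nesting implied by the other characters — most parsimoniously interpreted as homoplasy.
Only U and X show the derived state '+' for enlarged canines, supporting them as a clade.
All ingroup taxa share the derived state '+' for stem photosynthetic; it defines the ingroup but does not resolve relationships within it.
Most parsimonious ingroup topology: ((C,E),(X,U)).
Changes per character on this tree: leaf margin serrate: 1; spiracle pair III lost: 2; enlarged canines: 1; stem photosynthetic: 1.
Total = 5.

5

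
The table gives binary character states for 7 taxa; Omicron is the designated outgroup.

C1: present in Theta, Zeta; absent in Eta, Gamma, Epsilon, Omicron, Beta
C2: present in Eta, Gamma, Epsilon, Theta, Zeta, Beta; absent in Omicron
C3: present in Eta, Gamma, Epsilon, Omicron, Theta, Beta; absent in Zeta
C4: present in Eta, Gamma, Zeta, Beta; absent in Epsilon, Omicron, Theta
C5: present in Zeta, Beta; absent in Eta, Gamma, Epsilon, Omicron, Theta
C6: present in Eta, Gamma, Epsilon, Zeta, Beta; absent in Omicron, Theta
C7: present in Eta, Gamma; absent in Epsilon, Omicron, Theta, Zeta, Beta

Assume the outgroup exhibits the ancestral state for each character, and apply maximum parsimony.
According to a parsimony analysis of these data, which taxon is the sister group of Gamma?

Eta

Character polarity is set by the outgroup: the derived state is whichever differs from the outgroup's state, so for C3 the derived state is 'absent', and for the remaining characters it is 'present'.
C1 groups Theta and Zeta, which is incompatible with the clades supported by the remaining characters; treating it as convergent (homoplasy) costs fewer steps than any alternative tree.
All ingroup taxa share the derived state 'present' for C2; it defines the ingroup but does not resolve relationships within it.
C3: derived state 'absent' in Zeta only — an autapomorphy, so it tells us nothing about relationships among taxa.
C4 (derived state 'present') is shared by Beta, Eta, Gamma, and Zeta — a synapomorphy uniting that clade.
C5 (derived state 'present') is shared by Beta and Zeta — a synapomorphy uniting that clade.
C6 (derived state 'present') is shared by Beta, Epsilon, Eta, Gamma, and Zeta — a synapomorphy uniting that clade.
C7 (derived state 'present') is shared by Eta and Gamma — a synapomorphy uniting that clade.
Most parsimonious ingroup topology: (Theta,(((Beta,Zeta),(Eta,Gamma)),Epsilon)).
Gamma and Eta form a cherry on this tree, so they are sister taxa.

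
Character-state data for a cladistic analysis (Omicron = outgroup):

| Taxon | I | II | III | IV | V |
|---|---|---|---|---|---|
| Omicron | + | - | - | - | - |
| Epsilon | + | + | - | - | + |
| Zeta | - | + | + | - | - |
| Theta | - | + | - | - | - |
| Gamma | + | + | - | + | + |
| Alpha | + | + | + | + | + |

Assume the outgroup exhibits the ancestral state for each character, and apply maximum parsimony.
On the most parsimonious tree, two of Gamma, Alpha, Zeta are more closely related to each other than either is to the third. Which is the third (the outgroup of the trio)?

Character polarity is set by the outgroup: the derived state is whichever differs from the outgroup's state, so for I the derived state is '-', and for the remaining characters it is '+'.
I (derived state '-') is shared by Theta and Zeta — a synapomorphy uniting that clade.
II (derived state '+') is shared by all ingroup taxa — unites the whole ingroup.
III groups Alpha and Zeta, which is incompatible with the clades supported by the remaining characters; treating it as convergent (homoplasy) costs fewer steps than any alternative tree.
IV (derived state '+') is shared by Alpha and Gamma — a synapomorphy uniting that clade.
V (derived state '+') is shared by Alpha, Epsilon, and Gamma — a synapomorphy uniting that clade.
Most parsimonious ingroup topology: ((Epsilon,(Gamma,Alpha)),(Zeta,Theta)).
Alpha and Gamma share a more recent common ancestor with each other than either does with Zeta, so Zeta is the least closely related of the three.

Zeta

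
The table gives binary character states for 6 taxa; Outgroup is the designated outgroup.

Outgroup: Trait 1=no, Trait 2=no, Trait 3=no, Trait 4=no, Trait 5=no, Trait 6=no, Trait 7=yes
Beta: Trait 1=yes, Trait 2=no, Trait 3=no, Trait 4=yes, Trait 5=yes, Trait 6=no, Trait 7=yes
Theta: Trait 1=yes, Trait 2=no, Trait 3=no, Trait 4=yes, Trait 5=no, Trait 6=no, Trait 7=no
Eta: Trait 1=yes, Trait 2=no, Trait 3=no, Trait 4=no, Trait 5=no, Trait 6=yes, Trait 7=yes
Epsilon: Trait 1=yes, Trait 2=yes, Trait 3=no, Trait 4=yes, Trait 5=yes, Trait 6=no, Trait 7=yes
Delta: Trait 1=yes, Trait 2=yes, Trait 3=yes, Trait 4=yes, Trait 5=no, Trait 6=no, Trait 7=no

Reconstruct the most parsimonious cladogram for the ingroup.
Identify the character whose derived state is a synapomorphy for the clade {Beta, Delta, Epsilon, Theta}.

Trait 4

Character polarity is set by the outgroup: the derived state is whichever differs from the outgroup's state, so for Trait 7 the derived state is 'no', and for the remaining characters it is 'yes'.
All ingroup taxa share the derived state 'yes' for Trait 1; it defines the ingroup but does not resolve relationships within it.
Trait 2 (state 'yes') occurs in Delta and Epsilon but conflicts with the nesting implied by the other characters — most parsimoniously interpreted as homoplasy.
Trait 3: derived state 'yes' in Delta only — an autapomorphy, so it tells us nothing about relationships among taxa.
Only Beta, Delta, Epsilon, and Theta show the derived state 'yes' for Trait 4, supporting them as a clade.
Only Beta and Epsilon show the derived state 'yes' for Trait 5, supporting them as a clade.
Trait 6 (derived state 'yes') is unique to Eta (autapomorphy; uninformative for grouping).
Trait 7: derived state 'no' in Delta and Theta only — synapomorphy for {Delta, Theta}.
Most parsimonious ingroup topology: (((Beta,Epsilon),(Theta,Delta)),Eta).
The clade {Beta, Delta, Epsilon, Theta} is supported by Trait 4: its derived state 'yes' occurs in exactly those taxa and in no other taxon (including the outgroup).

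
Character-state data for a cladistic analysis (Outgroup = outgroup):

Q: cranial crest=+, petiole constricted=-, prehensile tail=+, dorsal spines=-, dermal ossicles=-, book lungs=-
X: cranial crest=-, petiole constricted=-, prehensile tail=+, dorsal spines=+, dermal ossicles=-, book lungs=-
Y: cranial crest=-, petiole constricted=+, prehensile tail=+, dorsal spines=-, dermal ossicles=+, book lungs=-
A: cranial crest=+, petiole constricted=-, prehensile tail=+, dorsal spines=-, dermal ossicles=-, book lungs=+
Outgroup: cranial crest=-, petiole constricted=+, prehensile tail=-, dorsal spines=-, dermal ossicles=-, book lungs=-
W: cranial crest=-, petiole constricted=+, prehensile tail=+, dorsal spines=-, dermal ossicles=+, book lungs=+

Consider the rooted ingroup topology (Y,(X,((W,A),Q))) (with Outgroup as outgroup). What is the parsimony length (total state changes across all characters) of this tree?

9

Map each character onto (Y,(X,((W,A),Q))) (rooted by Outgroup) and count the minimum state changes it requires (Fitch parsimony):
cranial crest: 2; petiole constricted: 2; prehensile tail: 1; dorsal spines: 1; dermal ossicles: 2; book lungs: 1.
Total tree length = 9.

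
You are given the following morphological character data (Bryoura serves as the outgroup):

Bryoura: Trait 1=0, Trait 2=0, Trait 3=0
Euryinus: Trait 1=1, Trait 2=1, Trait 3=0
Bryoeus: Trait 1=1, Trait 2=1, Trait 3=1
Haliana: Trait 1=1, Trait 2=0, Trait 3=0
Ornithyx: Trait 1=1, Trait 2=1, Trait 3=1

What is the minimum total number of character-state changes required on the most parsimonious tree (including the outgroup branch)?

3

The outgroup has state '0' for every character, so '1' is the derived state throughout.
All ingroup taxa share the derived state '1' for Trait 1; it defines the ingroup but does not resolve relationships within it.
Trait 2 (derived state '1') is shared by Bryoeus, Euryinus, and Ornithyx — a synapomorphy uniting that clade.
Trait 3: derived state '1' in Bryoeus and Ornithyx only — synapomorphy for {Bryoeus, Ornithyx}.
Most parsimonious ingroup topology: ((Euryinus,(Bryoeus,Ornithyx)),Haliana).
Changes per character on this tree: Trait 1: 1; Trait 2: 1; Trait 3: 1.
Total = 3.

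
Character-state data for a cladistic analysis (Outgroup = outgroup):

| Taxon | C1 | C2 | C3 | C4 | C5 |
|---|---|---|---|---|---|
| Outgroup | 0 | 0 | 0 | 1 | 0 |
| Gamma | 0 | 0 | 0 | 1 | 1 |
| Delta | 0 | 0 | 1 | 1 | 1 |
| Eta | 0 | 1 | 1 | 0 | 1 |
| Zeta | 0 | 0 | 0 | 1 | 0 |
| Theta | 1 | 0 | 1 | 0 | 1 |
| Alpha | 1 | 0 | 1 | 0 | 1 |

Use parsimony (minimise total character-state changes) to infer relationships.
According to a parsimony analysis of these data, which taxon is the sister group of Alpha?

Theta

Character polarity is set by the outgroup: the derived state is whichever differs from the outgroup's state, so for C4 the derived state is '0', and for the remaining characters it is '1'.
C1 (derived state '1') is shared by Alpha and Theta — a synapomorphy uniting that clade.
C2 (derived state '1') is unique to Eta (autapomorphy; uninformative for grouping).
Only Alpha, Delta, Eta, and Theta show the derived state '1' for C3, supporting them as a clade.
C4: derived state '0' in Alpha, Eta, and Theta only — synapomorphy for {Alpha, Eta, Theta}.
Only Alpha, Delta, Eta, Gamma, and Theta show the derived state '1' for C5, supporting them as a clade.
Most parsimonious ingroup topology: ((Gamma,(Delta,(Eta,(Theta,Alpha)))),Zeta).
Alpha and Theta form a cherry on this tree, so they are sister taxa.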